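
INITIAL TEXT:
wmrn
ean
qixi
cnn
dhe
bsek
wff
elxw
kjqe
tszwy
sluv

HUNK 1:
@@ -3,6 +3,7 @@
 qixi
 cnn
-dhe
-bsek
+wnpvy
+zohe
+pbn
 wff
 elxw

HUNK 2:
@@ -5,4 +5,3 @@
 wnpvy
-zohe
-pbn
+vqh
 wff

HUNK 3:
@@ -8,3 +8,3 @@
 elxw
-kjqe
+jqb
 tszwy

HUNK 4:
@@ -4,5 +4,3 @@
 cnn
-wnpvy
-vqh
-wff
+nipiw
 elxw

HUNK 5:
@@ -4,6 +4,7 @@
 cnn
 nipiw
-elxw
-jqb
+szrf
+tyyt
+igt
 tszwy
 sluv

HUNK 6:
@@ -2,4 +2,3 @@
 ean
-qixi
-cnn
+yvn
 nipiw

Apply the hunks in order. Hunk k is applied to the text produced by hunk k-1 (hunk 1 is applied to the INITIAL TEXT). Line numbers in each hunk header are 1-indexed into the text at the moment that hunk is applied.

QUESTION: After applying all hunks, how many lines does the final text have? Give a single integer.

Hunk 1: at line 3 remove [dhe,bsek] add [wnpvy,zohe,pbn] -> 12 lines: wmrn ean qixi cnn wnpvy zohe pbn wff elxw kjqe tszwy sluv
Hunk 2: at line 5 remove [zohe,pbn] add [vqh] -> 11 lines: wmrn ean qixi cnn wnpvy vqh wff elxw kjqe tszwy sluv
Hunk 3: at line 8 remove [kjqe] add [jqb] -> 11 lines: wmrn ean qixi cnn wnpvy vqh wff elxw jqb tszwy sluv
Hunk 4: at line 4 remove [wnpvy,vqh,wff] add [nipiw] -> 9 lines: wmrn ean qixi cnn nipiw elxw jqb tszwy sluv
Hunk 5: at line 4 remove [elxw,jqb] add [szrf,tyyt,igt] -> 10 lines: wmrn ean qixi cnn nipiw szrf tyyt igt tszwy sluv
Hunk 6: at line 2 remove [qixi,cnn] add [yvn] -> 9 lines: wmrn ean yvn nipiw szrf tyyt igt tszwy sluv
Final line count: 9

Answer: 9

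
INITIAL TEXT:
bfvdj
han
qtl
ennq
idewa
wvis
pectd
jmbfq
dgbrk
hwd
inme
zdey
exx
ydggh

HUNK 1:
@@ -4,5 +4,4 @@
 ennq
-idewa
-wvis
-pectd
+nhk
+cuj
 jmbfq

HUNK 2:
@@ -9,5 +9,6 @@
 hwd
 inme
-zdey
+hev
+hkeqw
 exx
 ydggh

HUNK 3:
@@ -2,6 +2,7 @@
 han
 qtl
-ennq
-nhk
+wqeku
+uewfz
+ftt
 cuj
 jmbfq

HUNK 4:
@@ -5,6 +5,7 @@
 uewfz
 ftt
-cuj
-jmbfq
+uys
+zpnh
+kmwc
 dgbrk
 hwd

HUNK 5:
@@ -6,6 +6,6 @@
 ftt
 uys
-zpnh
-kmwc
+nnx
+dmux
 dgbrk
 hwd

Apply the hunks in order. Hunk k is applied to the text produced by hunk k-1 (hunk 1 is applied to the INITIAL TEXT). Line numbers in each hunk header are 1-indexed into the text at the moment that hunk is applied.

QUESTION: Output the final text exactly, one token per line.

Answer: bfvdj
han
qtl
wqeku
uewfz
ftt
uys
nnx
dmux
dgbrk
hwd
inme
hev
hkeqw
exx
ydggh

Derivation:
Hunk 1: at line 4 remove [idewa,wvis,pectd] add [nhk,cuj] -> 13 lines: bfvdj han qtl ennq nhk cuj jmbfq dgbrk hwd inme zdey exx ydggh
Hunk 2: at line 9 remove [zdey] add [hev,hkeqw] -> 14 lines: bfvdj han qtl ennq nhk cuj jmbfq dgbrk hwd inme hev hkeqw exx ydggh
Hunk 3: at line 2 remove [ennq,nhk] add [wqeku,uewfz,ftt] -> 15 lines: bfvdj han qtl wqeku uewfz ftt cuj jmbfq dgbrk hwd inme hev hkeqw exx ydggh
Hunk 4: at line 5 remove [cuj,jmbfq] add [uys,zpnh,kmwc] -> 16 lines: bfvdj han qtl wqeku uewfz ftt uys zpnh kmwc dgbrk hwd inme hev hkeqw exx ydggh
Hunk 5: at line 6 remove [zpnh,kmwc] add [nnx,dmux] -> 16 lines: bfvdj han qtl wqeku uewfz ftt uys nnx dmux dgbrk hwd inme hev hkeqw exx ydggh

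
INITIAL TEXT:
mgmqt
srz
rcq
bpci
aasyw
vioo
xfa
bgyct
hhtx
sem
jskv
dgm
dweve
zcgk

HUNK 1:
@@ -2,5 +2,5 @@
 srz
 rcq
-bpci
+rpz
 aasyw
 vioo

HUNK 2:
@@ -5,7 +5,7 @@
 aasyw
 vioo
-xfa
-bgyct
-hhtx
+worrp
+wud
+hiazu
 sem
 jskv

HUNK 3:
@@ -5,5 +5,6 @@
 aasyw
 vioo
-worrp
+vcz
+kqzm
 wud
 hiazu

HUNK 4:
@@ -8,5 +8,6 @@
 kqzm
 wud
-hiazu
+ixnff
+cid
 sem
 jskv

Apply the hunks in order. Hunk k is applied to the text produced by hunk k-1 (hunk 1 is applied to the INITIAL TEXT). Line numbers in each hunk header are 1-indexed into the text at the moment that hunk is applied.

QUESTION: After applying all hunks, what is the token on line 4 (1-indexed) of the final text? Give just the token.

Answer: rpz

Derivation:
Hunk 1: at line 2 remove [bpci] add [rpz] -> 14 lines: mgmqt srz rcq rpz aasyw vioo xfa bgyct hhtx sem jskv dgm dweve zcgk
Hunk 2: at line 5 remove [xfa,bgyct,hhtx] add [worrp,wud,hiazu] -> 14 lines: mgmqt srz rcq rpz aasyw vioo worrp wud hiazu sem jskv dgm dweve zcgk
Hunk 3: at line 5 remove [worrp] add [vcz,kqzm] -> 15 lines: mgmqt srz rcq rpz aasyw vioo vcz kqzm wud hiazu sem jskv dgm dweve zcgk
Hunk 4: at line 8 remove [hiazu] add [ixnff,cid] -> 16 lines: mgmqt srz rcq rpz aasyw vioo vcz kqzm wud ixnff cid sem jskv dgm dweve zcgk
Final line 4: rpz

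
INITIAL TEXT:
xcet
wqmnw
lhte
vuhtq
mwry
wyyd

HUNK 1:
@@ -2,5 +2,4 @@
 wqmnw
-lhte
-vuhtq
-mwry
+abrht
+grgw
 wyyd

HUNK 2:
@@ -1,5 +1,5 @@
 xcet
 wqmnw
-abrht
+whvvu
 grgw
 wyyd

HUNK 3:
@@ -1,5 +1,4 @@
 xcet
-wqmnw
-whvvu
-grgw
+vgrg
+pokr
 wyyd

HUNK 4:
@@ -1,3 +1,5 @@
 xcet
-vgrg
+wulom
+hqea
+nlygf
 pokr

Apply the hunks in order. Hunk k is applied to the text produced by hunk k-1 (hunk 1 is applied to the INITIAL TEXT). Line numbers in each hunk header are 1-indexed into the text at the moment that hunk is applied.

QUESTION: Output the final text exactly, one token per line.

Hunk 1: at line 2 remove [lhte,vuhtq,mwry] add [abrht,grgw] -> 5 lines: xcet wqmnw abrht grgw wyyd
Hunk 2: at line 1 remove [abrht] add [whvvu] -> 5 lines: xcet wqmnw whvvu grgw wyyd
Hunk 3: at line 1 remove [wqmnw,whvvu,grgw] add [vgrg,pokr] -> 4 lines: xcet vgrg pokr wyyd
Hunk 4: at line 1 remove [vgrg] add [wulom,hqea,nlygf] -> 6 lines: xcet wulom hqea nlygf pokr wyyd

Answer: xcet
wulom
hqea
nlygf
pokr
wyyd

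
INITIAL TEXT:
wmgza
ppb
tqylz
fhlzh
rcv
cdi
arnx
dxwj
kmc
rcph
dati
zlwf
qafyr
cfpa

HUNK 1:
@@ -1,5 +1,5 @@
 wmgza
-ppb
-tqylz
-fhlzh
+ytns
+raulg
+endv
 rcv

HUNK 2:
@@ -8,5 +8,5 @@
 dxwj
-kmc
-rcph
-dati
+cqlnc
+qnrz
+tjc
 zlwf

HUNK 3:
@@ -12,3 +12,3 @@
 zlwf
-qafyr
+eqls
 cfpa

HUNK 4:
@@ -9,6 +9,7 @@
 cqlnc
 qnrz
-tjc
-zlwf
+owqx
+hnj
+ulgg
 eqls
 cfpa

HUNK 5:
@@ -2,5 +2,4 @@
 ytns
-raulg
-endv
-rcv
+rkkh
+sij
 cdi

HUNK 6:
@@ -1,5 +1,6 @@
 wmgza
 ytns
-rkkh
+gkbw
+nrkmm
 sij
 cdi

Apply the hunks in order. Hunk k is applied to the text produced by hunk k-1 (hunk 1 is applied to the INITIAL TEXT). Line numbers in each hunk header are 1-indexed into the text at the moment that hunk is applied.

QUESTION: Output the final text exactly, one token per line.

Hunk 1: at line 1 remove [ppb,tqylz,fhlzh] add [ytns,raulg,endv] -> 14 lines: wmgza ytns raulg endv rcv cdi arnx dxwj kmc rcph dati zlwf qafyr cfpa
Hunk 2: at line 8 remove [kmc,rcph,dati] add [cqlnc,qnrz,tjc] -> 14 lines: wmgza ytns raulg endv rcv cdi arnx dxwj cqlnc qnrz tjc zlwf qafyr cfpa
Hunk 3: at line 12 remove [qafyr] add [eqls] -> 14 lines: wmgza ytns raulg endv rcv cdi arnx dxwj cqlnc qnrz tjc zlwf eqls cfpa
Hunk 4: at line 9 remove [tjc,zlwf] add [owqx,hnj,ulgg] -> 15 lines: wmgza ytns raulg endv rcv cdi arnx dxwj cqlnc qnrz owqx hnj ulgg eqls cfpa
Hunk 5: at line 2 remove [raulg,endv,rcv] add [rkkh,sij] -> 14 lines: wmgza ytns rkkh sij cdi arnx dxwj cqlnc qnrz owqx hnj ulgg eqls cfpa
Hunk 6: at line 1 remove [rkkh] add [gkbw,nrkmm] -> 15 lines: wmgza ytns gkbw nrkmm sij cdi arnx dxwj cqlnc qnrz owqx hnj ulgg eqls cfpa

Answer: wmgza
ytns
gkbw
nrkmm
sij
cdi
arnx
dxwj
cqlnc
qnrz
owqx
hnj
ulgg
eqls
cfpa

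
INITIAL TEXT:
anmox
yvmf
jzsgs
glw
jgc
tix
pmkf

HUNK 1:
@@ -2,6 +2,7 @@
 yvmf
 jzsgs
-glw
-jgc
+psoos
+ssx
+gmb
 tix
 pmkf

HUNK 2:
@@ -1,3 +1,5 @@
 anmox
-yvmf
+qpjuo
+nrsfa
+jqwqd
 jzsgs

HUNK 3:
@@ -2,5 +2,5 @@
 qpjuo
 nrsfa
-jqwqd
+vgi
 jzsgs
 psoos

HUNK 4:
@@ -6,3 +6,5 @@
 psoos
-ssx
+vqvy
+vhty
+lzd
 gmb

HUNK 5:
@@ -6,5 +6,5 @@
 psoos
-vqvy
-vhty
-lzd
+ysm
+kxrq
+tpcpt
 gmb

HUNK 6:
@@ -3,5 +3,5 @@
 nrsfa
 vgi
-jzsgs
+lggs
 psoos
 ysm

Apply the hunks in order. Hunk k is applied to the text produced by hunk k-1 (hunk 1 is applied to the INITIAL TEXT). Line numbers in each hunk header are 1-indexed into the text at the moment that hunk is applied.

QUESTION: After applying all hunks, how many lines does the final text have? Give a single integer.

Hunk 1: at line 2 remove [glw,jgc] add [psoos,ssx,gmb] -> 8 lines: anmox yvmf jzsgs psoos ssx gmb tix pmkf
Hunk 2: at line 1 remove [yvmf] add [qpjuo,nrsfa,jqwqd] -> 10 lines: anmox qpjuo nrsfa jqwqd jzsgs psoos ssx gmb tix pmkf
Hunk 3: at line 2 remove [jqwqd] add [vgi] -> 10 lines: anmox qpjuo nrsfa vgi jzsgs psoos ssx gmb tix pmkf
Hunk 4: at line 6 remove [ssx] add [vqvy,vhty,lzd] -> 12 lines: anmox qpjuo nrsfa vgi jzsgs psoos vqvy vhty lzd gmb tix pmkf
Hunk 5: at line 6 remove [vqvy,vhty,lzd] add [ysm,kxrq,tpcpt] -> 12 lines: anmox qpjuo nrsfa vgi jzsgs psoos ysm kxrq tpcpt gmb tix pmkf
Hunk 6: at line 3 remove [jzsgs] add [lggs] -> 12 lines: anmox qpjuo nrsfa vgi lggs psoos ysm kxrq tpcpt gmb tix pmkf
Final line count: 12

Answer: 12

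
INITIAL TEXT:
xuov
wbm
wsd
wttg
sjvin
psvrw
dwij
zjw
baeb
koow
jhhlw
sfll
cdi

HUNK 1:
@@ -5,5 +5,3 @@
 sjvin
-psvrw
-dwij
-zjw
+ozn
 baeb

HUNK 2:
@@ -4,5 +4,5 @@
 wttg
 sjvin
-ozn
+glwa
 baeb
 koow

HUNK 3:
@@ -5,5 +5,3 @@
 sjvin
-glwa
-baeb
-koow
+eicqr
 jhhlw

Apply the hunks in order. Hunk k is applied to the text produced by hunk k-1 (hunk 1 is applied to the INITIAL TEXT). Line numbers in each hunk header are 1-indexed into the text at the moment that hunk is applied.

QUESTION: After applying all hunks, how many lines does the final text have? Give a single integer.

Hunk 1: at line 5 remove [psvrw,dwij,zjw] add [ozn] -> 11 lines: xuov wbm wsd wttg sjvin ozn baeb koow jhhlw sfll cdi
Hunk 2: at line 4 remove [ozn] add [glwa] -> 11 lines: xuov wbm wsd wttg sjvin glwa baeb koow jhhlw sfll cdi
Hunk 3: at line 5 remove [glwa,baeb,koow] add [eicqr] -> 9 lines: xuov wbm wsd wttg sjvin eicqr jhhlw sfll cdi
Final line count: 9

Answer: 9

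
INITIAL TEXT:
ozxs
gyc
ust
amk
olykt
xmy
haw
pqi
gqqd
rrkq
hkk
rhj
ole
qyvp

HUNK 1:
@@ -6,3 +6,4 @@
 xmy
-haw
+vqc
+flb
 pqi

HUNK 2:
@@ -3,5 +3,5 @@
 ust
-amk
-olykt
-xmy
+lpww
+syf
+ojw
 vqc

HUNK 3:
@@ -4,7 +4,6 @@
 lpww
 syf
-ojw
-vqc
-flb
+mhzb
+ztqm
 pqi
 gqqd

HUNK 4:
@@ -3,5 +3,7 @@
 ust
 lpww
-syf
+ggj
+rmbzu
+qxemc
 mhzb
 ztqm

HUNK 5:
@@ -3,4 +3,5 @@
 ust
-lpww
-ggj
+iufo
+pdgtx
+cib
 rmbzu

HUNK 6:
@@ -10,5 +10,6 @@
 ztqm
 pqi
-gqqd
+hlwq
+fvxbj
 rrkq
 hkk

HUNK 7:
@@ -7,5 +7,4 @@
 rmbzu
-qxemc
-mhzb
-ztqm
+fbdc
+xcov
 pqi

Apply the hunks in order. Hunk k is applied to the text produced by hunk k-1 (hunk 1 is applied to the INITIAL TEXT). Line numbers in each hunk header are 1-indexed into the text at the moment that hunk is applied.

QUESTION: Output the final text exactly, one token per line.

Hunk 1: at line 6 remove [haw] add [vqc,flb] -> 15 lines: ozxs gyc ust amk olykt xmy vqc flb pqi gqqd rrkq hkk rhj ole qyvp
Hunk 2: at line 3 remove [amk,olykt,xmy] add [lpww,syf,ojw] -> 15 lines: ozxs gyc ust lpww syf ojw vqc flb pqi gqqd rrkq hkk rhj ole qyvp
Hunk 3: at line 4 remove [ojw,vqc,flb] add [mhzb,ztqm] -> 14 lines: ozxs gyc ust lpww syf mhzb ztqm pqi gqqd rrkq hkk rhj ole qyvp
Hunk 4: at line 3 remove [syf] add [ggj,rmbzu,qxemc] -> 16 lines: ozxs gyc ust lpww ggj rmbzu qxemc mhzb ztqm pqi gqqd rrkq hkk rhj ole qyvp
Hunk 5: at line 3 remove [lpww,ggj] add [iufo,pdgtx,cib] -> 17 lines: ozxs gyc ust iufo pdgtx cib rmbzu qxemc mhzb ztqm pqi gqqd rrkq hkk rhj ole qyvp
Hunk 6: at line 10 remove [gqqd] add [hlwq,fvxbj] -> 18 lines: ozxs gyc ust iufo pdgtx cib rmbzu qxemc mhzb ztqm pqi hlwq fvxbj rrkq hkk rhj ole qyvp
Hunk 7: at line 7 remove [qxemc,mhzb,ztqm] add [fbdc,xcov] -> 17 lines: ozxs gyc ust iufo pdgtx cib rmbzu fbdc xcov pqi hlwq fvxbj rrkq hkk rhj ole qyvp

Answer: ozxs
gyc
ust
iufo
pdgtx
cib
rmbzu
fbdc
xcov
pqi
hlwq
fvxbj
rrkq
hkk
rhj
ole
qyvp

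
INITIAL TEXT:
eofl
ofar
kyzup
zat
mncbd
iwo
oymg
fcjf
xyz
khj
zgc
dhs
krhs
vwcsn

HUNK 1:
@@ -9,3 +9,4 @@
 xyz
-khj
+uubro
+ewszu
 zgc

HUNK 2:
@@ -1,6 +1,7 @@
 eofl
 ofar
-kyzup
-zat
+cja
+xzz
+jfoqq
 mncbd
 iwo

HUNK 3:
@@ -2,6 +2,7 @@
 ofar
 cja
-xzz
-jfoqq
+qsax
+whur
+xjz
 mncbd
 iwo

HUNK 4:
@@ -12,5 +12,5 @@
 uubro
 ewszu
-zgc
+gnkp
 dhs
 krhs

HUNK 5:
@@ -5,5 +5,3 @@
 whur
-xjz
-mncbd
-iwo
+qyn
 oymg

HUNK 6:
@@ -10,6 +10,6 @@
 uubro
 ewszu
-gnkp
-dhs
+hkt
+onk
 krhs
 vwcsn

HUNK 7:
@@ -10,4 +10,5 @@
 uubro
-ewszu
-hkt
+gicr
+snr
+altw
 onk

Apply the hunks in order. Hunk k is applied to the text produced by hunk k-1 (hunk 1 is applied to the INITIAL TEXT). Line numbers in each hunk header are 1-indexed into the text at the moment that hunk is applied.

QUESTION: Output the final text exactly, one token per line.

Hunk 1: at line 9 remove [khj] add [uubro,ewszu] -> 15 lines: eofl ofar kyzup zat mncbd iwo oymg fcjf xyz uubro ewszu zgc dhs krhs vwcsn
Hunk 2: at line 1 remove [kyzup,zat] add [cja,xzz,jfoqq] -> 16 lines: eofl ofar cja xzz jfoqq mncbd iwo oymg fcjf xyz uubro ewszu zgc dhs krhs vwcsn
Hunk 3: at line 2 remove [xzz,jfoqq] add [qsax,whur,xjz] -> 17 lines: eofl ofar cja qsax whur xjz mncbd iwo oymg fcjf xyz uubro ewszu zgc dhs krhs vwcsn
Hunk 4: at line 12 remove [zgc] add [gnkp] -> 17 lines: eofl ofar cja qsax whur xjz mncbd iwo oymg fcjf xyz uubro ewszu gnkp dhs krhs vwcsn
Hunk 5: at line 5 remove [xjz,mncbd,iwo] add [qyn] -> 15 lines: eofl ofar cja qsax whur qyn oymg fcjf xyz uubro ewszu gnkp dhs krhs vwcsn
Hunk 6: at line 10 remove [gnkp,dhs] add [hkt,onk] -> 15 lines: eofl ofar cja qsax whur qyn oymg fcjf xyz uubro ewszu hkt onk krhs vwcsn
Hunk 7: at line 10 remove [ewszu,hkt] add [gicr,snr,altw] -> 16 lines: eofl ofar cja qsax whur qyn oymg fcjf xyz uubro gicr snr altw onk krhs vwcsn

Answer: eofl
ofar
cja
qsax
whur
qyn
oymg
fcjf
xyz
uubro
gicr
snr
altw
onk
krhs
vwcsn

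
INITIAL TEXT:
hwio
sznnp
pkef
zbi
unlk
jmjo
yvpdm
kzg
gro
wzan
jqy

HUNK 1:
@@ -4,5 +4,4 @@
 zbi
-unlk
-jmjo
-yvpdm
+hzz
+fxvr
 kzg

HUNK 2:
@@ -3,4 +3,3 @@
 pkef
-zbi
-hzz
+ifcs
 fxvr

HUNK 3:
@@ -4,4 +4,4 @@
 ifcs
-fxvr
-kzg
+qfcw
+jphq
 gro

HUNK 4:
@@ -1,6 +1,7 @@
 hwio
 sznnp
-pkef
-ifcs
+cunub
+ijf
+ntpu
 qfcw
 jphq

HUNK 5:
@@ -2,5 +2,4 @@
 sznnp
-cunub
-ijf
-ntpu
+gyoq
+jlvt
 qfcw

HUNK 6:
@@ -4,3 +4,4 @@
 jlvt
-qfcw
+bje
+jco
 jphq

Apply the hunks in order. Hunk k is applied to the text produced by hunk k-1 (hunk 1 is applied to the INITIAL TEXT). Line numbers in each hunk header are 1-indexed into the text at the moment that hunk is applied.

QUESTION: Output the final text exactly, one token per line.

Answer: hwio
sznnp
gyoq
jlvt
bje
jco
jphq
gro
wzan
jqy

Derivation:
Hunk 1: at line 4 remove [unlk,jmjo,yvpdm] add [hzz,fxvr] -> 10 lines: hwio sznnp pkef zbi hzz fxvr kzg gro wzan jqy
Hunk 2: at line 3 remove [zbi,hzz] add [ifcs] -> 9 lines: hwio sznnp pkef ifcs fxvr kzg gro wzan jqy
Hunk 3: at line 4 remove [fxvr,kzg] add [qfcw,jphq] -> 9 lines: hwio sznnp pkef ifcs qfcw jphq gro wzan jqy
Hunk 4: at line 1 remove [pkef,ifcs] add [cunub,ijf,ntpu] -> 10 lines: hwio sznnp cunub ijf ntpu qfcw jphq gro wzan jqy
Hunk 5: at line 2 remove [cunub,ijf,ntpu] add [gyoq,jlvt] -> 9 lines: hwio sznnp gyoq jlvt qfcw jphq gro wzan jqy
Hunk 6: at line 4 remove [qfcw] add [bje,jco] -> 10 lines: hwio sznnp gyoq jlvt bje jco jphq gro wzan jqy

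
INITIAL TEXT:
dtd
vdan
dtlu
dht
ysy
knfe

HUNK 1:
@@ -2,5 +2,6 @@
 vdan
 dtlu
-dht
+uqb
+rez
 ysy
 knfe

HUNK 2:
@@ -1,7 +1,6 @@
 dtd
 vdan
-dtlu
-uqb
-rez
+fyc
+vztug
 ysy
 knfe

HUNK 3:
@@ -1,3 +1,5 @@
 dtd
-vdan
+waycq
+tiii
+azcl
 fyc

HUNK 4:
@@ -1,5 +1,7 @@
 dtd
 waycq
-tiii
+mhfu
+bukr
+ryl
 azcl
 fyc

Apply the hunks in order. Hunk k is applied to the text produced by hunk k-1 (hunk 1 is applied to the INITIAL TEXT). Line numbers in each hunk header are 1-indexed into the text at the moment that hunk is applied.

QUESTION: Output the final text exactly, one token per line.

Hunk 1: at line 2 remove [dht] add [uqb,rez] -> 7 lines: dtd vdan dtlu uqb rez ysy knfe
Hunk 2: at line 1 remove [dtlu,uqb,rez] add [fyc,vztug] -> 6 lines: dtd vdan fyc vztug ysy knfe
Hunk 3: at line 1 remove [vdan] add [waycq,tiii,azcl] -> 8 lines: dtd waycq tiii azcl fyc vztug ysy knfe
Hunk 4: at line 1 remove [tiii] add [mhfu,bukr,ryl] -> 10 lines: dtd waycq mhfu bukr ryl azcl fyc vztug ysy knfe

Answer: dtd
waycq
mhfu
bukr
ryl
azcl
fyc
vztug
ysy
knfe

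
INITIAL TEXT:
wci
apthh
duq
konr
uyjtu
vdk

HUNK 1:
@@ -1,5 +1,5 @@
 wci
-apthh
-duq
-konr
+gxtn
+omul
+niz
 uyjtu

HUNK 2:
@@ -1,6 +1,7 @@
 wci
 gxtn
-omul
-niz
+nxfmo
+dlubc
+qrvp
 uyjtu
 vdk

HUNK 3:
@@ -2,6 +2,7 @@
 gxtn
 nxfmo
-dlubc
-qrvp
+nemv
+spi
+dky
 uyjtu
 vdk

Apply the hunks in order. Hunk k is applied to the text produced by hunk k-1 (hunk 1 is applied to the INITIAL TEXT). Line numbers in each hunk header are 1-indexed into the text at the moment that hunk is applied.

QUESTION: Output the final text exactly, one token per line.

Hunk 1: at line 1 remove [apthh,duq,konr] add [gxtn,omul,niz] -> 6 lines: wci gxtn omul niz uyjtu vdk
Hunk 2: at line 1 remove [omul,niz] add [nxfmo,dlubc,qrvp] -> 7 lines: wci gxtn nxfmo dlubc qrvp uyjtu vdk
Hunk 3: at line 2 remove [dlubc,qrvp] add [nemv,spi,dky] -> 8 lines: wci gxtn nxfmo nemv spi dky uyjtu vdk

Answer: wci
gxtn
nxfmo
nemv
spi
dky
uyjtu
vdk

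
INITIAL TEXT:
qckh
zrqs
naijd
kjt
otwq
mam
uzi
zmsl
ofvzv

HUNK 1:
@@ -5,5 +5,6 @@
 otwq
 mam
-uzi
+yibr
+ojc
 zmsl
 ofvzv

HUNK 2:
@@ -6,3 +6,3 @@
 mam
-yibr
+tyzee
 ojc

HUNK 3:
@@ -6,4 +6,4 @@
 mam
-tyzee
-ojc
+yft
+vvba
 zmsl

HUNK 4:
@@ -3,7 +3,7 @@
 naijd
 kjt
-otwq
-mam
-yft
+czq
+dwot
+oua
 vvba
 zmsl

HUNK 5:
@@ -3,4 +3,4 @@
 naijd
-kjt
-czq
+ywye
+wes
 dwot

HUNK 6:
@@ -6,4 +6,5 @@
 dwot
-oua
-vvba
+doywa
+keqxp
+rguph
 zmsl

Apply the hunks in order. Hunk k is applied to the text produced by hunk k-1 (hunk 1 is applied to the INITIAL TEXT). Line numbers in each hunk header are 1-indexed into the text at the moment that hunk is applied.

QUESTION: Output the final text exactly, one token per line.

Answer: qckh
zrqs
naijd
ywye
wes
dwot
doywa
keqxp
rguph
zmsl
ofvzv

Derivation:
Hunk 1: at line 5 remove [uzi] add [yibr,ojc] -> 10 lines: qckh zrqs naijd kjt otwq mam yibr ojc zmsl ofvzv
Hunk 2: at line 6 remove [yibr] add [tyzee] -> 10 lines: qckh zrqs naijd kjt otwq mam tyzee ojc zmsl ofvzv
Hunk 3: at line 6 remove [tyzee,ojc] add [yft,vvba] -> 10 lines: qckh zrqs naijd kjt otwq mam yft vvba zmsl ofvzv
Hunk 4: at line 3 remove [otwq,mam,yft] add [czq,dwot,oua] -> 10 lines: qckh zrqs naijd kjt czq dwot oua vvba zmsl ofvzv
Hunk 5: at line 3 remove [kjt,czq] add [ywye,wes] -> 10 lines: qckh zrqs naijd ywye wes dwot oua vvba zmsl ofvzv
Hunk 6: at line 6 remove [oua,vvba] add [doywa,keqxp,rguph] -> 11 lines: qckh zrqs naijd ywye wes dwot doywa keqxp rguph zmsl ofvzv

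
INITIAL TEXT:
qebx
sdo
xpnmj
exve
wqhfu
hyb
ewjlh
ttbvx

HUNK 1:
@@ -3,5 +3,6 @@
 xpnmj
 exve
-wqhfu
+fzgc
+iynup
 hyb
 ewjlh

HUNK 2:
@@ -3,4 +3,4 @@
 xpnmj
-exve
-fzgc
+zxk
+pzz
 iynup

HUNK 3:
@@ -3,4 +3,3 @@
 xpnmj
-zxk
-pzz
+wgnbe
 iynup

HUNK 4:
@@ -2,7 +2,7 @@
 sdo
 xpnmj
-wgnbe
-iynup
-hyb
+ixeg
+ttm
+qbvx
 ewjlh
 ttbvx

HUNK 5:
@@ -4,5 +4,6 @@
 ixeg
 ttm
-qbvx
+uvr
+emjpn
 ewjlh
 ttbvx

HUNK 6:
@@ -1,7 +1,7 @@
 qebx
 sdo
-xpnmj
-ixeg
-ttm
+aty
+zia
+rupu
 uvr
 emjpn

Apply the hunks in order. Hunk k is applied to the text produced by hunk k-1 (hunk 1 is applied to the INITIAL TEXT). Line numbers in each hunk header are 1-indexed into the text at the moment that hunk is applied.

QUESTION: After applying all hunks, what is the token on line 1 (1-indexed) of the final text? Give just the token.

Hunk 1: at line 3 remove [wqhfu] add [fzgc,iynup] -> 9 lines: qebx sdo xpnmj exve fzgc iynup hyb ewjlh ttbvx
Hunk 2: at line 3 remove [exve,fzgc] add [zxk,pzz] -> 9 lines: qebx sdo xpnmj zxk pzz iynup hyb ewjlh ttbvx
Hunk 3: at line 3 remove [zxk,pzz] add [wgnbe] -> 8 lines: qebx sdo xpnmj wgnbe iynup hyb ewjlh ttbvx
Hunk 4: at line 2 remove [wgnbe,iynup,hyb] add [ixeg,ttm,qbvx] -> 8 lines: qebx sdo xpnmj ixeg ttm qbvx ewjlh ttbvx
Hunk 5: at line 4 remove [qbvx] add [uvr,emjpn] -> 9 lines: qebx sdo xpnmj ixeg ttm uvr emjpn ewjlh ttbvx
Hunk 6: at line 1 remove [xpnmj,ixeg,ttm] add [aty,zia,rupu] -> 9 lines: qebx sdo aty zia rupu uvr emjpn ewjlh ttbvx
Final line 1: qebx

Answer: qebx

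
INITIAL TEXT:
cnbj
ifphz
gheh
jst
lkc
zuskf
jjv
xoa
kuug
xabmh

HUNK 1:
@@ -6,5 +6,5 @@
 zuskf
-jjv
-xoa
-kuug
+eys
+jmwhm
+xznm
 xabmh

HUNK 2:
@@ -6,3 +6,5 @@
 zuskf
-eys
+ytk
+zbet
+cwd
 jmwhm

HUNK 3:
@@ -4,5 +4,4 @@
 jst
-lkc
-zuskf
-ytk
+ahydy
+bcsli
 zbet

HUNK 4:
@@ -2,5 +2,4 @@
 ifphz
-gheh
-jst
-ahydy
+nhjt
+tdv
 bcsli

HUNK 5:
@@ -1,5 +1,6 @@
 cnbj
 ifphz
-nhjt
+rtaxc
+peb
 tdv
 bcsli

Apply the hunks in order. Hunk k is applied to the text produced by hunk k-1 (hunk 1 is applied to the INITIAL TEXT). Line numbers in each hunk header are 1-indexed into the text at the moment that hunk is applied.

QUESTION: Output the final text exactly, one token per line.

Hunk 1: at line 6 remove [jjv,xoa,kuug] add [eys,jmwhm,xznm] -> 10 lines: cnbj ifphz gheh jst lkc zuskf eys jmwhm xznm xabmh
Hunk 2: at line 6 remove [eys] add [ytk,zbet,cwd] -> 12 lines: cnbj ifphz gheh jst lkc zuskf ytk zbet cwd jmwhm xznm xabmh
Hunk 3: at line 4 remove [lkc,zuskf,ytk] add [ahydy,bcsli] -> 11 lines: cnbj ifphz gheh jst ahydy bcsli zbet cwd jmwhm xznm xabmh
Hunk 4: at line 2 remove [gheh,jst,ahydy] add [nhjt,tdv] -> 10 lines: cnbj ifphz nhjt tdv bcsli zbet cwd jmwhm xznm xabmh
Hunk 5: at line 1 remove [nhjt] add [rtaxc,peb] -> 11 lines: cnbj ifphz rtaxc peb tdv bcsli zbet cwd jmwhm xznm xabmh

Answer: cnbj
ifphz
rtaxc
peb
tdv
bcsli
zbet
cwd
jmwhm
xznm
xabmh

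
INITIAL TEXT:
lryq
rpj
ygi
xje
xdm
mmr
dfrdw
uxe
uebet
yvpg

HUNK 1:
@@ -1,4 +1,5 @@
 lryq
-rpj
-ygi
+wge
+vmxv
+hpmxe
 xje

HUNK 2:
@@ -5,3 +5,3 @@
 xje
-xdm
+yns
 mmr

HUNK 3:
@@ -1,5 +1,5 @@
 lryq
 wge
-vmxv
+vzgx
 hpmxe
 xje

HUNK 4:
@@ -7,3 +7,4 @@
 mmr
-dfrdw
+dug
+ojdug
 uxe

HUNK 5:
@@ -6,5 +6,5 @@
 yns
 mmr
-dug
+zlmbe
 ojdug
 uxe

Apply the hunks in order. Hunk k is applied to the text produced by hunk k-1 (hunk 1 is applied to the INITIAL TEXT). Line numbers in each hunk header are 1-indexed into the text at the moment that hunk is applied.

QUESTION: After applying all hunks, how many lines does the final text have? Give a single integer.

Answer: 12

Derivation:
Hunk 1: at line 1 remove [rpj,ygi] add [wge,vmxv,hpmxe] -> 11 lines: lryq wge vmxv hpmxe xje xdm mmr dfrdw uxe uebet yvpg
Hunk 2: at line 5 remove [xdm] add [yns] -> 11 lines: lryq wge vmxv hpmxe xje yns mmr dfrdw uxe uebet yvpg
Hunk 3: at line 1 remove [vmxv] add [vzgx] -> 11 lines: lryq wge vzgx hpmxe xje yns mmr dfrdw uxe uebet yvpg
Hunk 4: at line 7 remove [dfrdw] add [dug,ojdug] -> 12 lines: lryq wge vzgx hpmxe xje yns mmr dug ojdug uxe uebet yvpg
Hunk 5: at line 6 remove [dug] add [zlmbe] -> 12 lines: lryq wge vzgx hpmxe xje yns mmr zlmbe ojdug uxe uebet yvpg
Final line count: 12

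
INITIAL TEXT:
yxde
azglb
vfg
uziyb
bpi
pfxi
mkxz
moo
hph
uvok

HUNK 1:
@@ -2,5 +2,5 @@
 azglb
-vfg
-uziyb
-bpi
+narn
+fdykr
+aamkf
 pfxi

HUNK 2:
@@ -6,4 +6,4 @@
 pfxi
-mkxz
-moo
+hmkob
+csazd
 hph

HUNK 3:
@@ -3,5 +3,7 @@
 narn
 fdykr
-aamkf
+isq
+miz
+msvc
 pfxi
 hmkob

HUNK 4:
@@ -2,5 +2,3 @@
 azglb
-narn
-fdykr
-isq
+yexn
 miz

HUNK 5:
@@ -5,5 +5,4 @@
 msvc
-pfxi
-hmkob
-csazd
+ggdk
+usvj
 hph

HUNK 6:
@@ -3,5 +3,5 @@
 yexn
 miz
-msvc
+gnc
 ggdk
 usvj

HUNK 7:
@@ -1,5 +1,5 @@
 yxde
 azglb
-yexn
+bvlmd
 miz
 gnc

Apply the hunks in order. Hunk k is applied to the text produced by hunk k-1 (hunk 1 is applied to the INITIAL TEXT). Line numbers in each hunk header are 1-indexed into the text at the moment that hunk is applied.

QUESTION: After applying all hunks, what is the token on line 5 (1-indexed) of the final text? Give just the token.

Answer: gnc

Derivation:
Hunk 1: at line 2 remove [vfg,uziyb,bpi] add [narn,fdykr,aamkf] -> 10 lines: yxde azglb narn fdykr aamkf pfxi mkxz moo hph uvok
Hunk 2: at line 6 remove [mkxz,moo] add [hmkob,csazd] -> 10 lines: yxde azglb narn fdykr aamkf pfxi hmkob csazd hph uvok
Hunk 3: at line 3 remove [aamkf] add [isq,miz,msvc] -> 12 lines: yxde azglb narn fdykr isq miz msvc pfxi hmkob csazd hph uvok
Hunk 4: at line 2 remove [narn,fdykr,isq] add [yexn] -> 10 lines: yxde azglb yexn miz msvc pfxi hmkob csazd hph uvok
Hunk 5: at line 5 remove [pfxi,hmkob,csazd] add [ggdk,usvj] -> 9 lines: yxde azglb yexn miz msvc ggdk usvj hph uvok
Hunk 6: at line 3 remove [msvc] add [gnc] -> 9 lines: yxde azglb yexn miz gnc ggdk usvj hph uvok
Hunk 7: at line 1 remove [yexn] add [bvlmd] -> 9 lines: yxde azglb bvlmd miz gnc ggdk usvj hph uvok
Final line 5: gnc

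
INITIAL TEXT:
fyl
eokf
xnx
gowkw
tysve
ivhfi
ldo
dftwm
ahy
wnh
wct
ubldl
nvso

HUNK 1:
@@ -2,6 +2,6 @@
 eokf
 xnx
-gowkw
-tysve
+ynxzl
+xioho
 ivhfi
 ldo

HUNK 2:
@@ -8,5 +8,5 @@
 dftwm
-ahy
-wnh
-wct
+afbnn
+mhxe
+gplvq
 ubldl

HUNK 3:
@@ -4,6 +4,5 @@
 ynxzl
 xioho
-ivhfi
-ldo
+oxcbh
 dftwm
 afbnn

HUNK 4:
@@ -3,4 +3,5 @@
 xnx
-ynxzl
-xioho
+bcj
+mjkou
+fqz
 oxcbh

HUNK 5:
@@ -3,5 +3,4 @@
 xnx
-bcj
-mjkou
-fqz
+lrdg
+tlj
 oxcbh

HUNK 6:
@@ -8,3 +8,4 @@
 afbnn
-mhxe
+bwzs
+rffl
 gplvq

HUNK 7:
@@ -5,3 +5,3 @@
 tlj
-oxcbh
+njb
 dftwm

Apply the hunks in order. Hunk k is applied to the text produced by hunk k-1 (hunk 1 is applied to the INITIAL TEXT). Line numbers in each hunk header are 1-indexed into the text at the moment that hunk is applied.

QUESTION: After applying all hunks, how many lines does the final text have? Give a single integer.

Answer: 13

Derivation:
Hunk 1: at line 2 remove [gowkw,tysve] add [ynxzl,xioho] -> 13 lines: fyl eokf xnx ynxzl xioho ivhfi ldo dftwm ahy wnh wct ubldl nvso
Hunk 2: at line 8 remove [ahy,wnh,wct] add [afbnn,mhxe,gplvq] -> 13 lines: fyl eokf xnx ynxzl xioho ivhfi ldo dftwm afbnn mhxe gplvq ubldl nvso
Hunk 3: at line 4 remove [ivhfi,ldo] add [oxcbh] -> 12 lines: fyl eokf xnx ynxzl xioho oxcbh dftwm afbnn mhxe gplvq ubldl nvso
Hunk 4: at line 3 remove [ynxzl,xioho] add [bcj,mjkou,fqz] -> 13 lines: fyl eokf xnx bcj mjkou fqz oxcbh dftwm afbnn mhxe gplvq ubldl nvso
Hunk 5: at line 3 remove [bcj,mjkou,fqz] add [lrdg,tlj] -> 12 lines: fyl eokf xnx lrdg tlj oxcbh dftwm afbnn mhxe gplvq ubldl nvso
Hunk 6: at line 8 remove [mhxe] add [bwzs,rffl] -> 13 lines: fyl eokf xnx lrdg tlj oxcbh dftwm afbnn bwzs rffl gplvq ubldl nvso
Hunk 7: at line 5 remove [oxcbh] add [njb] -> 13 lines: fyl eokf xnx lrdg tlj njb dftwm afbnn bwzs rffl gplvq ubldl nvso
Final line count: 13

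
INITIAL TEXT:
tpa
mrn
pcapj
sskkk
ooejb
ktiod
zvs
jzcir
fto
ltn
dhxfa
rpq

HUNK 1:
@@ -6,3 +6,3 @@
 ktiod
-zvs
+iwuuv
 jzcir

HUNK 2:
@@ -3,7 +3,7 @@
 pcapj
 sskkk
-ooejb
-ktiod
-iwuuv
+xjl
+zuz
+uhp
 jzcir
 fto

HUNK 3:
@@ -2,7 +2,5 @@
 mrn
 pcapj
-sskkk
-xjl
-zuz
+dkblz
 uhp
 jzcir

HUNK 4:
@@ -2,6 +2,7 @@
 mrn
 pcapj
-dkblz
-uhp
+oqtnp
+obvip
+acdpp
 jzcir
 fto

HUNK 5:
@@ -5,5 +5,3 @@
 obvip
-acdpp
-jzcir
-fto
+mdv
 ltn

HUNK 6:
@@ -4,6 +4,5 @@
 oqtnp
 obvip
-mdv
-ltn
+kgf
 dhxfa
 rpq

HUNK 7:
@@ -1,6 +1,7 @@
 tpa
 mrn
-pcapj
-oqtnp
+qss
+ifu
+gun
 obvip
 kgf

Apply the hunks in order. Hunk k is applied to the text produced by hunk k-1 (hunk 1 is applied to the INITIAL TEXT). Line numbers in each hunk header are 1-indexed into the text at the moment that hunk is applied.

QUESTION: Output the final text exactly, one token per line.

Answer: tpa
mrn
qss
ifu
gun
obvip
kgf
dhxfa
rpq

Derivation:
Hunk 1: at line 6 remove [zvs] add [iwuuv] -> 12 lines: tpa mrn pcapj sskkk ooejb ktiod iwuuv jzcir fto ltn dhxfa rpq
Hunk 2: at line 3 remove [ooejb,ktiod,iwuuv] add [xjl,zuz,uhp] -> 12 lines: tpa mrn pcapj sskkk xjl zuz uhp jzcir fto ltn dhxfa rpq
Hunk 3: at line 2 remove [sskkk,xjl,zuz] add [dkblz] -> 10 lines: tpa mrn pcapj dkblz uhp jzcir fto ltn dhxfa rpq
Hunk 4: at line 2 remove [dkblz,uhp] add [oqtnp,obvip,acdpp] -> 11 lines: tpa mrn pcapj oqtnp obvip acdpp jzcir fto ltn dhxfa rpq
Hunk 5: at line 5 remove [acdpp,jzcir,fto] add [mdv] -> 9 lines: tpa mrn pcapj oqtnp obvip mdv ltn dhxfa rpq
Hunk 6: at line 4 remove [mdv,ltn] add [kgf] -> 8 lines: tpa mrn pcapj oqtnp obvip kgf dhxfa rpq
Hunk 7: at line 1 remove [pcapj,oqtnp] add [qss,ifu,gun] -> 9 lines: tpa mrn qss ifu gun obvip kgf dhxfa rpq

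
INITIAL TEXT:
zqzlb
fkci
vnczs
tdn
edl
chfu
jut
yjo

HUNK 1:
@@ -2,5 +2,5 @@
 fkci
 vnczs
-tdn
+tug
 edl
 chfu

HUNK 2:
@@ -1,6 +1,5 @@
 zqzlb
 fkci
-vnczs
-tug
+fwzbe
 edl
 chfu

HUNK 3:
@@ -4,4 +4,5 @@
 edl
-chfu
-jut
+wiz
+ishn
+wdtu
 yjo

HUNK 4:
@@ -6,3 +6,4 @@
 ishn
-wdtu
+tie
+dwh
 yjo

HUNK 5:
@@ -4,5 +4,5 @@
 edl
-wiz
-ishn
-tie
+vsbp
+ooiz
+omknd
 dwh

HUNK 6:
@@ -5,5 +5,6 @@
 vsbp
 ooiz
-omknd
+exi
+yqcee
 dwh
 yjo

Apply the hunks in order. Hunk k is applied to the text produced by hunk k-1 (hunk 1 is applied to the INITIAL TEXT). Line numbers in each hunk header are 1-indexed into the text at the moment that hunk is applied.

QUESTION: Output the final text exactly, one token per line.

Hunk 1: at line 2 remove [tdn] add [tug] -> 8 lines: zqzlb fkci vnczs tug edl chfu jut yjo
Hunk 2: at line 1 remove [vnczs,tug] add [fwzbe] -> 7 lines: zqzlb fkci fwzbe edl chfu jut yjo
Hunk 3: at line 4 remove [chfu,jut] add [wiz,ishn,wdtu] -> 8 lines: zqzlb fkci fwzbe edl wiz ishn wdtu yjo
Hunk 4: at line 6 remove [wdtu] add [tie,dwh] -> 9 lines: zqzlb fkci fwzbe edl wiz ishn tie dwh yjo
Hunk 5: at line 4 remove [wiz,ishn,tie] add [vsbp,ooiz,omknd] -> 9 lines: zqzlb fkci fwzbe edl vsbp ooiz omknd dwh yjo
Hunk 6: at line 5 remove [omknd] add [exi,yqcee] -> 10 lines: zqzlb fkci fwzbe edl vsbp ooiz exi yqcee dwh yjo

Answer: zqzlb
fkci
fwzbe
edl
vsbp
ooiz
exi
yqcee
dwh
yjo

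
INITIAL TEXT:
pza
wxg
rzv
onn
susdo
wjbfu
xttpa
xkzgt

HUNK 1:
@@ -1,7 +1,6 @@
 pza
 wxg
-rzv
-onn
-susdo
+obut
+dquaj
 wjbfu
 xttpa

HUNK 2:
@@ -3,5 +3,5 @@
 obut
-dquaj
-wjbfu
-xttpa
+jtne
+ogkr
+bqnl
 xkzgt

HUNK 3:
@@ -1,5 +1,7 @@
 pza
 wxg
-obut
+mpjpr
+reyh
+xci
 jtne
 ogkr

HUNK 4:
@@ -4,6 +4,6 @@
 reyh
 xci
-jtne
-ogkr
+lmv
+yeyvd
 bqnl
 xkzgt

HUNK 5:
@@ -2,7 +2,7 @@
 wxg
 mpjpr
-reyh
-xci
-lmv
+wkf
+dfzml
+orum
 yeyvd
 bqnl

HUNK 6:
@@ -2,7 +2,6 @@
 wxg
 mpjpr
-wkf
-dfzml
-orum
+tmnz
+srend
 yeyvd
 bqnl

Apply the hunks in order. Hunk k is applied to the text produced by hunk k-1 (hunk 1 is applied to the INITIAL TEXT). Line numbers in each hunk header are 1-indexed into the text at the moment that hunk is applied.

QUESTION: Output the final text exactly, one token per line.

Hunk 1: at line 1 remove [rzv,onn,susdo] add [obut,dquaj] -> 7 lines: pza wxg obut dquaj wjbfu xttpa xkzgt
Hunk 2: at line 3 remove [dquaj,wjbfu,xttpa] add [jtne,ogkr,bqnl] -> 7 lines: pza wxg obut jtne ogkr bqnl xkzgt
Hunk 3: at line 1 remove [obut] add [mpjpr,reyh,xci] -> 9 lines: pza wxg mpjpr reyh xci jtne ogkr bqnl xkzgt
Hunk 4: at line 4 remove [jtne,ogkr] add [lmv,yeyvd] -> 9 lines: pza wxg mpjpr reyh xci lmv yeyvd bqnl xkzgt
Hunk 5: at line 2 remove [reyh,xci,lmv] add [wkf,dfzml,orum] -> 9 lines: pza wxg mpjpr wkf dfzml orum yeyvd bqnl xkzgt
Hunk 6: at line 2 remove [wkf,dfzml,orum] add [tmnz,srend] -> 8 lines: pza wxg mpjpr tmnz srend yeyvd bqnl xkzgt

Answer: pza
wxg
mpjpr
tmnz
srend
yeyvd
bqnl
xkzgt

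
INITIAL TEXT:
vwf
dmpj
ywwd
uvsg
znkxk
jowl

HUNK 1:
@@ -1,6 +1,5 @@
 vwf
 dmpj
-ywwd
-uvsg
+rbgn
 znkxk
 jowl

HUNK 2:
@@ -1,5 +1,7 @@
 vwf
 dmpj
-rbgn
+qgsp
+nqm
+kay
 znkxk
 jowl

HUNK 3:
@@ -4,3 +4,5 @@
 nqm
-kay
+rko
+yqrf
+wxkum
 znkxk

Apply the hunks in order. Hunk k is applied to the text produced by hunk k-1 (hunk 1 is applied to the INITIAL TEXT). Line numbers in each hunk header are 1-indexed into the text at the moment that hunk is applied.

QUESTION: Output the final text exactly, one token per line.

Hunk 1: at line 1 remove [ywwd,uvsg] add [rbgn] -> 5 lines: vwf dmpj rbgn znkxk jowl
Hunk 2: at line 1 remove [rbgn] add [qgsp,nqm,kay] -> 7 lines: vwf dmpj qgsp nqm kay znkxk jowl
Hunk 3: at line 4 remove [kay] add [rko,yqrf,wxkum] -> 9 lines: vwf dmpj qgsp nqm rko yqrf wxkum znkxk jowl

Answer: vwf
dmpj
qgsp
nqm
rko
yqrf
wxkum
znkxk
jowl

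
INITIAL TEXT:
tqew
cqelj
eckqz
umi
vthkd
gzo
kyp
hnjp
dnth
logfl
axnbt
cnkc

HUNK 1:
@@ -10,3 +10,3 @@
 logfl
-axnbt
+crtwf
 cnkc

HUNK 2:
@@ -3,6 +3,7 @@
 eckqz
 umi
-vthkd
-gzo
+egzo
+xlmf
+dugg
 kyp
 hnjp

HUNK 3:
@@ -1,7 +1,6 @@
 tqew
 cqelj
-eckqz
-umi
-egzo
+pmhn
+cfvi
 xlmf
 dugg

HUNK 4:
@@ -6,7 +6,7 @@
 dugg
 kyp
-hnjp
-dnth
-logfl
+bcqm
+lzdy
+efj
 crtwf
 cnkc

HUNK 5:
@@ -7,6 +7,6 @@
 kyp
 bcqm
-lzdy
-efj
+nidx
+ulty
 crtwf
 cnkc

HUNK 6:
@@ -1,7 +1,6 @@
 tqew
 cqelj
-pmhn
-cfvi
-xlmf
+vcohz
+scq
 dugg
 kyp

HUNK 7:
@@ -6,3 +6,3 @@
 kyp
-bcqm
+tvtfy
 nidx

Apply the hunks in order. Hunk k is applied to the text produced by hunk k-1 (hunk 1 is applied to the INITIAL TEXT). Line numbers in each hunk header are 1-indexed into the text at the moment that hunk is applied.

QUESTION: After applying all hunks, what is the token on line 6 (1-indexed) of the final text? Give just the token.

Answer: kyp

Derivation:
Hunk 1: at line 10 remove [axnbt] add [crtwf] -> 12 lines: tqew cqelj eckqz umi vthkd gzo kyp hnjp dnth logfl crtwf cnkc
Hunk 2: at line 3 remove [vthkd,gzo] add [egzo,xlmf,dugg] -> 13 lines: tqew cqelj eckqz umi egzo xlmf dugg kyp hnjp dnth logfl crtwf cnkc
Hunk 3: at line 1 remove [eckqz,umi,egzo] add [pmhn,cfvi] -> 12 lines: tqew cqelj pmhn cfvi xlmf dugg kyp hnjp dnth logfl crtwf cnkc
Hunk 4: at line 6 remove [hnjp,dnth,logfl] add [bcqm,lzdy,efj] -> 12 lines: tqew cqelj pmhn cfvi xlmf dugg kyp bcqm lzdy efj crtwf cnkc
Hunk 5: at line 7 remove [lzdy,efj] add [nidx,ulty] -> 12 lines: tqew cqelj pmhn cfvi xlmf dugg kyp bcqm nidx ulty crtwf cnkc
Hunk 6: at line 1 remove [pmhn,cfvi,xlmf] add [vcohz,scq] -> 11 lines: tqew cqelj vcohz scq dugg kyp bcqm nidx ulty crtwf cnkc
Hunk 7: at line 6 remove [bcqm] add [tvtfy] -> 11 lines: tqew cqelj vcohz scq dugg kyp tvtfy nidx ulty crtwf cnkc
Final line 6: kyp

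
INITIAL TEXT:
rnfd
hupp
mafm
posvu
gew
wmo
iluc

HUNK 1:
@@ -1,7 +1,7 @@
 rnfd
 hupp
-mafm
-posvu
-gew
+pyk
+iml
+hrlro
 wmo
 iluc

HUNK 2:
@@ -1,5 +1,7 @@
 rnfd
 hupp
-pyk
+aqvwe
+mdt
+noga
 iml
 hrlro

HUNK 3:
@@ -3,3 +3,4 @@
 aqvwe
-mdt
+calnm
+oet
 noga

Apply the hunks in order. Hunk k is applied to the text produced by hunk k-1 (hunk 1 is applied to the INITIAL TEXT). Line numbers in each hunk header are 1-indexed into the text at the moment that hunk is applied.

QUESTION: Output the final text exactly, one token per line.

Hunk 1: at line 1 remove [mafm,posvu,gew] add [pyk,iml,hrlro] -> 7 lines: rnfd hupp pyk iml hrlro wmo iluc
Hunk 2: at line 1 remove [pyk] add [aqvwe,mdt,noga] -> 9 lines: rnfd hupp aqvwe mdt noga iml hrlro wmo iluc
Hunk 3: at line 3 remove [mdt] add [calnm,oet] -> 10 lines: rnfd hupp aqvwe calnm oet noga iml hrlro wmo iluc

Answer: rnfd
hupp
aqvwe
calnm
oet
noga
iml
hrlro
wmo
iluc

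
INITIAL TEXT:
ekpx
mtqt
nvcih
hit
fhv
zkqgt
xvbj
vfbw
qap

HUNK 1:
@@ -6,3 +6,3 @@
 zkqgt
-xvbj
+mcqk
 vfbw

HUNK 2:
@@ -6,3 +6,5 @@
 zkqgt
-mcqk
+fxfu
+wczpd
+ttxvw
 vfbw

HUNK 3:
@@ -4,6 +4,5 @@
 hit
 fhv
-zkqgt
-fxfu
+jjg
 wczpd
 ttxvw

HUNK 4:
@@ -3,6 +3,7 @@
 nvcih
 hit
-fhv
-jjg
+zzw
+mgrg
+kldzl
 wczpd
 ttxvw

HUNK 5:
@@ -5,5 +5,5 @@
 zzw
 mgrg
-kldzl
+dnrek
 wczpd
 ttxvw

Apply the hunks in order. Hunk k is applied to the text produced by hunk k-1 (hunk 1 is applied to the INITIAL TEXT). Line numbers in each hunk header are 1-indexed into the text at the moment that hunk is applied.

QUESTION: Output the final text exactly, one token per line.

Answer: ekpx
mtqt
nvcih
hit
zzw
mgrg
dnrek
wczpd
ttxvw
vfbw
qap

Derivation:
Hunk 1: at line 6 remove [xvbj] add [mcqk] -> 9 lines: ekpx mtqt nvcih hit fhv zkqgt mcqk vfbw qap
Hunk 2: at line 6 remove [mcqk] add [fxfu,wczpd,ttxvw] -> 11 lines: ekpx mtqt nvcih hit fhv zkqgt fxfu wczpd ttxvw vfbw qap
Hunk 3: at line 4 remove [zkqgt,fxfu] add [jjg] -> 10 lines: ekpx mtqt nvcih hit fhv jjg wczpd ttxvw vfbw qap
Hunk 4: at line 3 remove [fhv,jjg] add [zzw,mgrg,kldzl] -> 11 lines: ekpx mtqt nvcih hit zzw mgrg kldzl wczpd ttxvw vfbw qap
Hunk 5: at line 5 remove [kldzl] add [dnrek] -> 11 lines: ekpx mtqt nvcih hit zzw mgrg dnrek wczpd ttxvw vfbw qap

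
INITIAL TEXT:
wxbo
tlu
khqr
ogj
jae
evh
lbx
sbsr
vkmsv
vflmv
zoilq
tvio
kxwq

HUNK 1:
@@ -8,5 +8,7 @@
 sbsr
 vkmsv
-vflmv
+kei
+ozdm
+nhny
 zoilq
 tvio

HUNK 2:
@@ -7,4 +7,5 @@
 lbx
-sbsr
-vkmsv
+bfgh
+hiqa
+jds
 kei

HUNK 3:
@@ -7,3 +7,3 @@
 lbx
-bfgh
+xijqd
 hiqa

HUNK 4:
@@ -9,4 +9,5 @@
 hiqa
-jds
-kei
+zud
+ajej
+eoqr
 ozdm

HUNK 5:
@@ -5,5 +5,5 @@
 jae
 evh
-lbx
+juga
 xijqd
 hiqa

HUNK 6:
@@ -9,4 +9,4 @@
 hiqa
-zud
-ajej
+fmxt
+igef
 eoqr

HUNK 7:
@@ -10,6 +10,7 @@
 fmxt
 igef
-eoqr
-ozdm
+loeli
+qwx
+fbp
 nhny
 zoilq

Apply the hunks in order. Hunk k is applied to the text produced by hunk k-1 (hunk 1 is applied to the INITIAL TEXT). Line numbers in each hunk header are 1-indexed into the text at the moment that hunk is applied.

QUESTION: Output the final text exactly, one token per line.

Answer: wxbo
tlu
khqr
ogj
jae
evh
juga
xijqd
hiqa
fmxt
igef
loeli
qwx
fbp
nhny
zoilq
tvio
kxwq

Derivation:
Hunk 1: at line 8 remove [vflmv] add [kei,ozdm,nhny] -> 15 lines: wxbo tlu khqr ogj jae evh lbx sbsr vkmsv kei ozdm nhny zoilq tvio kxwq
Hunk 2: at line 7 remove [sbsr,vkmsv] add [bfgh,hiqa,jds] -> 16 lines: wxbo tlu khqr ogj jae evh lbx bfgh hiqa jds kei ozdm nhny zoilq tvio kxwq
Hunk 3: at line 7 remove [bfgh] add [xijqd] -> 16 lines: wxbo tlu khqr ogj jae evh lbx xijqd hiqa jds kei ozdm nhny zoilq tvio kxwq
Hunk 4: at line 9 remove [jds,kei] add [zud,ajej,eoqr] -> 17 lines: wxbo tlu khqr ogj jae evh lbx xijqd hiqa zud ajej eoqr ozdm nhny zoilq tvio kxwq
Hunk 5: at line 5 remove [lbx] add [juga] -> 17 lines: wxbo tlu khqr ogj jae evh juga xijqd hiqa zud ajej eoqr ozdm nhny zoilq tvio kxwq
Hunk 6: at line 9 remove [zud,ajej] add [fmxt,igef] -> 17 lines: wxbo tlu khqr ogj jae evh juga xijqd hiqa fmxt igef eoqr ozdm nhny zoilq tvio kxwq
Hunk 7: at line 10 remove [eoqr,ozdm] add [loeli,qwx,fbp] -> 18 lines: wxbo tlu khqr ogj jae evh juga xijqd hiqa fmxt igef loeli qwx fbp nhny zoilq tvio kxwq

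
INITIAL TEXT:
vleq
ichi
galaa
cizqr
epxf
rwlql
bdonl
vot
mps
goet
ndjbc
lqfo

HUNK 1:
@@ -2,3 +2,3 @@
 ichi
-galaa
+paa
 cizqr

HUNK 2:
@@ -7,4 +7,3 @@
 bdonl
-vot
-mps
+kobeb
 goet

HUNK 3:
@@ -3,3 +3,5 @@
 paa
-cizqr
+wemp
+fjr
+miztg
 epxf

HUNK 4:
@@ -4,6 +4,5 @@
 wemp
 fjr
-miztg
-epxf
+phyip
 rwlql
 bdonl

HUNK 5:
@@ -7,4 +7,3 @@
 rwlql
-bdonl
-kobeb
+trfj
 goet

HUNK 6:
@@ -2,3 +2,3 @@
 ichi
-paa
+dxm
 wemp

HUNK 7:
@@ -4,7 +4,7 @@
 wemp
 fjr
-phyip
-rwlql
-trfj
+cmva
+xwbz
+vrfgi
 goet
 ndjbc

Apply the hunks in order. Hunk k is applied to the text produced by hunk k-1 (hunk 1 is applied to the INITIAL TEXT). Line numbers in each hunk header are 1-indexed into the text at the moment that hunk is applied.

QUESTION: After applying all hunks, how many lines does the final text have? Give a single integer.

Hunk 1: at line 2 remove [galaa] add [paa] -> 12 lines: vleq ichi paa cizqr epxf rwlql bdonl vot mps goet ndjbc lqfo
Hunk 2: at line 7 remove [vot,mps] add [kobeb] -> 11 lines: vleq ichi paa cizqr epxf rwlql bdonl kobeb goet ndjbc lqfo
Hunk 3: at line 3 remove [cizqr] add [wemp,fjr,miztg] -> 13 lines: vleq ichi paa wemp fjr miztg epxf rwlql bdonl kobeb goet ndjbc lqfo
Hunk 4: at line 4 remove [miztg,epxf] add [phyip] -> 12 lines: vleq ichi paa wemp fjr phyip rwlql bdonl kobeb goet ndjbc lqfo
Hunk 5: at line 7 remove [bdonl,kobeb] add [trfj] -> 11 lines: vleq ichi paa wemp fjr phyip rwlql trfj goet ndjbc lqfo
Hunk 6: at line 2 remove [paa] add [dxm] -> 11 lines: vleq ichi dxm wemp fjr phyip rwlql trfj goet ndjbc lqfo
Hunk 7: at line 4 remove [phyip,rwlql,trfj] add [cmva,xwbz,vrfgi] -> 11 lines: vleq ichi dxm wemp fjr cmva xwbz vrfgi goet ndjbc lqfo
Final line count: 11

Answer: 11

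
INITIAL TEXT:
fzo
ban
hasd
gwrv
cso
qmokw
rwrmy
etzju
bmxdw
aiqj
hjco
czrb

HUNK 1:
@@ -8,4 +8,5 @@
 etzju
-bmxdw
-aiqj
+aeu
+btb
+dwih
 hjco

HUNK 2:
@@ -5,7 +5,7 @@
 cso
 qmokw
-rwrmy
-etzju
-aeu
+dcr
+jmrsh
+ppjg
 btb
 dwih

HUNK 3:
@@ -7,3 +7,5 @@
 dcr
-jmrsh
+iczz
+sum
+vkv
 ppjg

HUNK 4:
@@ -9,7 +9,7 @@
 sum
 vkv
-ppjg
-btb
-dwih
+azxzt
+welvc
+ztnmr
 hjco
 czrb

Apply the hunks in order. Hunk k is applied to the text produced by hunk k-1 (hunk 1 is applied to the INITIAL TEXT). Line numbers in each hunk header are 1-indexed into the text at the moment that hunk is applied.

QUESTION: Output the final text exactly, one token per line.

Answer: fzo
ban
hasd
gwrv
cso
qmokw
dcr
iczz
sum
vkv
azxzt
welvc
ztnmr
hjco
czrb

Derivation:
Hunk 1: at line 8 remove [bmxdw,aiqj] add [aeu,btb,dwih] -> 13 lines: fzo ban hasd gwrv cso qmokw rwrmy etzju aeu btb dwih hjco czrb
Hunk 2: at line 5 remove [rwrmy,etzju,aeu] add [dcr,jmrsh,ppjg] -> 13 lines: fzo ban hasd gwrv cso qmokw dcr jmrsh ppjg btb dwih hjco czrb
Hunk 3: at line 7 remove [jmrsh] add [iczz,sum,vkv] -> 15 lines: fzo ban hasd gwrv cso qmokw dcr iczz sum vkv ppjg btb dwih hjco czrb
Hunk 4: at line 9 remove [ppjg,btb,dwih] add [azxzt,welvc,ztnmr] -> 15 lines: fzo ban hasd gwrv cso qmokw dcr iczz sum vkv azxzt welvc ztnmr hjco czrb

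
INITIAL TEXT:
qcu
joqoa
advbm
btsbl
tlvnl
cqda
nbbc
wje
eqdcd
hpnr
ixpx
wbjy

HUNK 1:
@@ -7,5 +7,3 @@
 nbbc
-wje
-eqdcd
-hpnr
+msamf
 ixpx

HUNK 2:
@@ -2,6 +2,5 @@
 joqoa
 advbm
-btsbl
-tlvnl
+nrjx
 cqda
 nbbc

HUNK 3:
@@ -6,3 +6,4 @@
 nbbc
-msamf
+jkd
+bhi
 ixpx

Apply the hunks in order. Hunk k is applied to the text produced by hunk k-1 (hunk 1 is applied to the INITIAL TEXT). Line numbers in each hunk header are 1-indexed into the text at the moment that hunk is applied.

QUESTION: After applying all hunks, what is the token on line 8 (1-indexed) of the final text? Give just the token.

Hunk 1: at line 7 remove [wje,eqdcd,hpnr] add [msamf] -> 10 lines: qcu joqoa advbm btsbl tlvnl cqda nbbc msamf ixpx wbjy
Hunk 2: at line 2 remove [btsbl,tlvnl] add [nrjx] -> 9 lines: qcu joqoa advbm nrjx cqda nbbc msamf ixpx wbjy
Hunk 3: at line 6 remove [msamf] add [jkd,bhi] -> 10 lines: qcu joqoa advbm nrjx cqda nbbc jkd bhi ixpx wbjy
Final line 8: bhi

Answer: bhi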